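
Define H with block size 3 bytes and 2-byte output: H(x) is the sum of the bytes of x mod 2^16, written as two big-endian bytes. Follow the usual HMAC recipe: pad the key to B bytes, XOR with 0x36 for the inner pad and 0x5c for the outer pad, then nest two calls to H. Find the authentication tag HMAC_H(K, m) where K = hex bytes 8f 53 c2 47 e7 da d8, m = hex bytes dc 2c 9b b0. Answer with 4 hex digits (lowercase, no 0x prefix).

01fc

Key hex bytes 8f 53 c2 47 e7 da d8 is 7 bytes > B = 3, so hash it first: H(key) = 04 84, then zero-pad to 3 bytes: K' = 04 84 00.
K' ⊕ ipad = 32 b2 36.  K' ⊕ opad = 58 d8 5c.
Inner input = (K'⊕ipad) ∥ m = 32 b2 36 ∥ dc 2c 9b b0.
Inner hash: sum = 50+178+54+220+44+155+176 = 877 → 03 6d.
Outer input = (K'⊕opad) ∥ inner = 58 d8 5c ∥ 03 6d.
Outer hash (tag): sum = 88+216+92+3+109 = 508 → 01 fc.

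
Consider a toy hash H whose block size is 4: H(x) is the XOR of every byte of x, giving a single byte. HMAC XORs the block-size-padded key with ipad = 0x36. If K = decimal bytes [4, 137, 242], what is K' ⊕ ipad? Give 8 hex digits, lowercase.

Key decimal bytes [4, 137, 242] = 04 89 f2 is 3 bytes ≤ B = 4; zero-pad to 4 bytes: K' = 04 89 f2 00.
XOR each byte with 0x36: 04⊕36=32, 89⊕36=bf, f2⊕36=c4, 00⊕36=36.

32bfc436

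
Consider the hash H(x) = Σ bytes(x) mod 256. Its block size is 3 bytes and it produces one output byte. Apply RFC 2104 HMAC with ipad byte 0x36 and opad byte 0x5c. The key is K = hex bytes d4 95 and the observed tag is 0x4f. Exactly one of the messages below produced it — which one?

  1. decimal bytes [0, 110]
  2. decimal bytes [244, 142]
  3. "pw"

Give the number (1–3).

Key hex bytes d4 95 is 2 bytes ≤ B = 3; zero-pad to 3 bytes: K' = d4 95 00.
K' ⊕ ipad = e2 a3 36; K' ⊕ opad = 88 c9 5c.
m1: inner = H(e2 a3 36 00 6e) = 29; tag = H(88 c9 5c 29) = d6
m2: inner = H(e2 a3 36 f4 8e) = 3d; tag = H(88 c9 5c 3d) = ea
m3: inner = H(e2 a3 36 70 77) = a2; tag = H(88 c9 5c a2) = 4f ← matches

3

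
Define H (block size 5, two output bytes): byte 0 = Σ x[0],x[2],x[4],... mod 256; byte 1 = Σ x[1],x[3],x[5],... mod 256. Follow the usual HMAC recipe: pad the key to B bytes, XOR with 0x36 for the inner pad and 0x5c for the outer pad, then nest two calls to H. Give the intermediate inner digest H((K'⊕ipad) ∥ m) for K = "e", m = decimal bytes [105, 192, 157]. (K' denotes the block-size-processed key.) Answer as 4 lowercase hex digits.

Key "e" = 65 is 1 byte ≤ B = 5; zero-pad to 5 bytes: K' = 65 00 00 00 00.
K' ⊕ ipad = 53 36 36 36 36.
Inner input = 53 36 36 36 36 ∥ 69 c0 9d.
Inner hash: even-index sum = 383 mod 256 = 127; odd-index sum = 370 mod 256 = 114 → 7f 72.

7f72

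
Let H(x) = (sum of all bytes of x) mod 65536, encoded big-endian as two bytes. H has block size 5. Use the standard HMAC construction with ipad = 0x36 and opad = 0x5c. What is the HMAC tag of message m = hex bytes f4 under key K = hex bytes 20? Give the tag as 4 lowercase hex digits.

02cf

Key hex bytes 20 is 1 byte ≤ B = 5; zero-pad to 5 bytes: K' = 20 00 00 00 00.
K' ⊕ ipad = 16 36 36 36 36.  K' ⊕ opad = 7c 5c 5c 5c 5c.
Inner input = (K'⊕ipad) ∥ m = 16 36 36 36 36 ∥ f4.
Inner hash: sum = 22+54+54+54+54+244 = 482 → 01 e2.
Outer input = (K'⊕opad) ∥ inner = 7c 5c 5c 5c 5c ∥ 01 e2.
Outer hash (tag): sum = 124+92+92+92+92+1+226 = 719 → 02 cf.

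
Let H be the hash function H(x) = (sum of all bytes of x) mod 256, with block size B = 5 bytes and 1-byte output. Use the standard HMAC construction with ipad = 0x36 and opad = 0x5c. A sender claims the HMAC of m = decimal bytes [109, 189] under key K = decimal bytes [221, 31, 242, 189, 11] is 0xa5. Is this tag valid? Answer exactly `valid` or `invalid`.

Key decimal bytes [221, 31, 242, 189, 11] = dd 1f f2 bd 0b is exactly B = 5 bytes: K' = dd 1f f2 bd 0b.
K' ⊕ ipad = eb 29 c4 8b 3d; K' ⊕ opad = 81 43 ae e1 57.
Inner hash: sum = 235+41+196+139+61+109+189 = 970; mod 256 = 202 → ca.
Outer hash (recomputed tag): sum = 129+67+174+225+87+202 = 884; mod 256 = 116 → 74.
Recomputed tag = 74; claimed = a5 → mismatch.

invalid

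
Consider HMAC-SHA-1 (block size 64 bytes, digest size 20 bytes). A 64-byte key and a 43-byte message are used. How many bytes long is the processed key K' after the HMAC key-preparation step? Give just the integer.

64

Key is 64 ≤ 64 bytes, zero-padded: |K'| = 64.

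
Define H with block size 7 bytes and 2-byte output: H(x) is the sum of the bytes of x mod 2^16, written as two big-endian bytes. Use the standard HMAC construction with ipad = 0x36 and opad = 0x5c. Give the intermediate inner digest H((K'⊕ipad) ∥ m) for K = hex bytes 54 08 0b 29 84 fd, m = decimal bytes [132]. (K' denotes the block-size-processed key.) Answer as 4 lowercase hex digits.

Key hex bytes 54 08 0b 29 84 fd is 6 bytes ≤ B = 7; zero-pad to 7 bytes: K' = 54 08 0b 29 84 fd 00.
K' ⊕ ipad = 62 3e 3d 1f b2 cb 36.
Inner input = 62 3e 3d 1f b2 cb 36 ∥ 84.
Inner hash: sum = 98+62+61+31+178+203+54+132 = 819 → 03 33.

0333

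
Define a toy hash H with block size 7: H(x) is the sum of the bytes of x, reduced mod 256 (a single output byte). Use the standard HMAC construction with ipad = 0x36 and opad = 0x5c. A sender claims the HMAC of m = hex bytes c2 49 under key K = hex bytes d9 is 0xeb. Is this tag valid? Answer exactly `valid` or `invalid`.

valid

Key hex bytes d9 is 1 byte ≤ B = 7; zero-pad to 7 bytes: K' = d9 00 00 00 00 00 00.
K' ⊕ ipad = ef 36 36 36 36 36 36; K' ⊕ opad = 85 5c 5c 5c 5c 5c 5c.
Inner hash: sum = 239+54+54+54+54+54+54+194+73 = 830; mod 256 = 62 → 3e.
Outer hash (recomputed tag): sum = 133+92+92+92+92+92+92+62 = 747; mod 256 = 235 → eb.
Recomputed tag = eb; claimed = eb → match.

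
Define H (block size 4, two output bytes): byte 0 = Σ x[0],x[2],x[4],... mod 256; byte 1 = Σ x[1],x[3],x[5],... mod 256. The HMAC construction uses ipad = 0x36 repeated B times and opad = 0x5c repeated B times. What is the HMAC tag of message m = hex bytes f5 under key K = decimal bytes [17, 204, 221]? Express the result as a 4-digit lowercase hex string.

Key decimal bytes [17, 204, 221] = 11 cc dd is 3 bytes ≤ B = 4; zero-pad to 4 bytes: K' = 11 cc dd 00.
K' ⊕ ipad = 27 fa eb 36.  K' ⊕ opad = 4d 90 81 5c.
Inner input = (K'⊕ipad) ∥ m = 27 fa eb 36 ∥ f5.
Inner hash: even-index sum = 519 mod 256 = 7; odd-index sum = 304 mod 256 = 48 → 07 30.
Outer input = (K'⊕opad) ∥ inner = 4d 90 81 5c ∥ 07 30.
Outer hash (tag): even-index sum = 213 mod 256 = 213; odd-index sum = 284 mod 256 = 28 → d5 1c.

d51c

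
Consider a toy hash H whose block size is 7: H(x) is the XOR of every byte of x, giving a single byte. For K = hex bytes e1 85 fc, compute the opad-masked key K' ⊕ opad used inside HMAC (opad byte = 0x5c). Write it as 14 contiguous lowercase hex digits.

Key hex bytes e1 85 fc is 3 bytes ≤ B = 7; zero-pad to 7 bytes: K' = e1 85 fc 00 00 00 00.
XOR each byte with 0x5c: e1⊕5c=bd, 85⊕5c=d9, fc⊕5c=a0, 00⊕5c=5c, 00⊕5c=5c, 00⊕5c=5c, 00⊕5c=5c.

bdd9a05c5c5c5c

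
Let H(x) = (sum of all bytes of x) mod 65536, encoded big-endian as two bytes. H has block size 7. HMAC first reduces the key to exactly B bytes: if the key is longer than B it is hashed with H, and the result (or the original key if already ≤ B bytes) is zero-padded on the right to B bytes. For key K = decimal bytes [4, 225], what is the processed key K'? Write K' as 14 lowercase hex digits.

04e10000000000

Key decimal bytes [4, 225] = 04 e1 is 2 bytes ≤ B = 7; zero-pad to 7 bytes: K' = 04 e1 00 00 00 00 00.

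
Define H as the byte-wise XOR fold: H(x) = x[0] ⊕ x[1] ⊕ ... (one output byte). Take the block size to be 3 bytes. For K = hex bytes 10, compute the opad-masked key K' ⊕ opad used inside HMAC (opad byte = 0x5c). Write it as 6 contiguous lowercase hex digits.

4c5c5c

Key hex bytes 10 is 1 byte ≤ B = 3; zero-pad to 3 bytes: K' = 10 00 00.
XOR each byte with 0x5c: 10⊕5c=4c, 00⊕5c=5c, 00⊕5c=5c.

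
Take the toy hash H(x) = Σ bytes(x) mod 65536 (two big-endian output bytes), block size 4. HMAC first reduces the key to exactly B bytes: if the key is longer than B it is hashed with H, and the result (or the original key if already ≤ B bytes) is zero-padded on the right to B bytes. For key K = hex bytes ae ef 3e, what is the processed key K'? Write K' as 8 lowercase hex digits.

aeef3e00

Key hex bytes ae ef 3e is 3 bytes ≤ B = 4; zero-pad to 4 bytes: K' = ae ef 3e 00.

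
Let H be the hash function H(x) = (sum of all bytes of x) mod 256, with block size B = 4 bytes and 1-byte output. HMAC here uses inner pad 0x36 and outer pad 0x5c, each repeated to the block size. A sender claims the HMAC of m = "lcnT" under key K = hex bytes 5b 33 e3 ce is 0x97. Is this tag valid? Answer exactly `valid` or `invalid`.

valid

Key hex bytes 5b 33 e3 ce is exactly B = 4 bytes: K' = 5b 33 e3 ce.
K' ⊕ ipad = 6d 05 d5 f8; K' ⊕ opad = 07 6f bf 92.
Inner hash: sum = 109+5+213+248+108+99+110+84 = 976; mod 256 = 208 → d0.
Outer hash (recomputed tag): sum = 7+111+191+146+208 = 663; mod 256 = 151 → 97.
Recomputed tag = 97; claimed = 97 → match.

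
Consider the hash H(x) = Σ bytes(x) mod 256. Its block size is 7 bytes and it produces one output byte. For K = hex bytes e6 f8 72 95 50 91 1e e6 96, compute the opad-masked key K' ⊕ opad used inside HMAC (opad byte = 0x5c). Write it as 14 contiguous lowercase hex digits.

Key hex bytes e6 f8 72 95 50 91 1e e6 96 is 9 bytes > B = 7, so hash it first: H(key) = 60, then zero-pad to 7 bytes: K' = 60 00 00 00 00 00 00.
XOR each byte with 0x5c: 60⊕5c=3c, 00⊕5c=5c, 00⊕5c=5c, 00⊕5c=5c, 00⊕5c=5c, 00⊕5c=5c, 00⊕5c=5c.

3c5c5c5c5c5c5c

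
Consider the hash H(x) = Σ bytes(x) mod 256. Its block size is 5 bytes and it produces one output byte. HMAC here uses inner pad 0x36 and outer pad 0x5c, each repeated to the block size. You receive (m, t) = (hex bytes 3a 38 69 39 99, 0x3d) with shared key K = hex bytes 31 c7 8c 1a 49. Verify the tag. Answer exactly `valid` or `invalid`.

valid

Key hex bytes 31 c7 8c 1a 49 is exactly B = 5 bytes: K' = 31 c7 8c 1a 49.
K' ⊕ ipad = 07 f1 ba 2c 7f; K' ⊕ opad = 6d 9b d0 46 15.
Inner hash: sum = 7+241+186+44+127+58+56+105+57+153 = 1034; mod 256 = 10 → 0a.
Outer hash (recomputed tag): sum = 109+155+208+70+21+10 = 573; mod 256 = 61 → 3d.
Recomputed tag = 3d; claimed = 3d → match.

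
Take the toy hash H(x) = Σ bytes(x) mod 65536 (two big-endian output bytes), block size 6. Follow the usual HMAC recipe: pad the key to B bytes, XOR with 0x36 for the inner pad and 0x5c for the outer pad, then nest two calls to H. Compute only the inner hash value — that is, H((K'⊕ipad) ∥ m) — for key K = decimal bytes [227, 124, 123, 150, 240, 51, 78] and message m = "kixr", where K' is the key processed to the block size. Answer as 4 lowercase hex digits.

03a2

Key decimal bytes [227, 124, 123, 150, 240, 51, 78] = e3 7c 7b 96 f0 33 4e is 7 bytes > B = 6, so hash it first: H(key) = 03 e1, then zero-pad to 6 bytes: K' = 03 e1 00 00 00 00.
K' ⊕ ipad = 35 d7 36 36 36 36.
Inner input = 35 d7 36 36 36 36 ∥ 6b 69 78 72.
Inner hash: sum = 53+215+54+54+54+54+107+105+120+114 = 930 → 03 a2.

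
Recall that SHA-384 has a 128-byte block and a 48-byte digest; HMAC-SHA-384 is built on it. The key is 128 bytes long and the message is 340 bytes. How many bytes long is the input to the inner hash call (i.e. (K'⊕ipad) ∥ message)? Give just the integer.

Key is 128 ≤ 128 bytes, zero-padded: |K'| = 128.
Inner input = (K'⊕ipad) ∥ m → 128 + 340 = 468 bytes.

468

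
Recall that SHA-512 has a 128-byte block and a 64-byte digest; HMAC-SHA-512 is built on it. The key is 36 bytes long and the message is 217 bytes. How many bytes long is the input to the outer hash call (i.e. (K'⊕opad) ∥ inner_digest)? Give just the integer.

192

Key is 36 ≤ 128 bytes, zero-padded: |K'| = 128.
Outer input = (K'⊕opad) ∥ H(inner) → 128 + 64 = 192 bytes.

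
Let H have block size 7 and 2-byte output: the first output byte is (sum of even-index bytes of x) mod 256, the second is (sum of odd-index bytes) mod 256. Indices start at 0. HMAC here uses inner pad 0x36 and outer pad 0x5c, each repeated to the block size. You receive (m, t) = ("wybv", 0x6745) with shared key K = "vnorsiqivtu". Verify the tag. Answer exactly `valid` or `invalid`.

invalid

Key "vnorsiqivtu" = 76 6e 6f 72 73 69 71 69 76 74 75 is 11 bytes > B = 7, so hash it first: H(key) = b4 26, then zero-pad to 7 bytes: K' = b4 26 00 00 00 00 00.
K' ⊕ ipad = 82 10 36 36 36 36 36; K' ⊕ opad = e8 7a 5c 5c 5c 5c 5c.
Inner hash: even-index sum = 531 mod 256 = 19; odd-index sum = 341 mod 256 = 85 → 13 55.
Outer hash (recomputed tag): even-index sum = 593 mod 256 = 81; odd-index sum = 325 mod 256 = 69 → 51 45.
Recomputed tag = 5145; claimed = 6745 → mismatch.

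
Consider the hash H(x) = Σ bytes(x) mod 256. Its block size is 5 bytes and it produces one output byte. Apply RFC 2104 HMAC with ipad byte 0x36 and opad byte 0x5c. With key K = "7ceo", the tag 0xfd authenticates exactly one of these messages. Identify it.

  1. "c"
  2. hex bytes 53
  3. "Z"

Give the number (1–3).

2

Key "7ceo" = 37 63 65 6f is 4 bytes ≤ B = 5; zero-pad to 5 bytes: K' = 37 63 65 6f 00.
K' ⊕ ipad = 01 55 53 59 36; K' ⊕ opad = 6b 3f 39 33 5c.
m1: inner = H(01 55 53 59 36 63) = 9b; tag = H(6b 3f 39 33 5c 9b) = 0d
m2: inner = H(01 55 53 59 36 53) = 8b; tag = H(6b 3f 39 33 5c 8b) = fd ← matches
m3: inner = H(01 55 53 59 36 5a) = 92; tag = H(6b 3f 39 33 5c 92) = 04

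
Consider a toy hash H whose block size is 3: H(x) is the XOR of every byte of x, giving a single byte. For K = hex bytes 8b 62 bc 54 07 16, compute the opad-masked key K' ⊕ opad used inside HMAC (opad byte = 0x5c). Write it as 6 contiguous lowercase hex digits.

4c5c5c

Key hex bytes 8b 62 bc 54 07 16 is 6 bytes > B = 3, so hash it first: H(key) = 10, then zero-pad to 3 bytes: K' = 10 00 00.
XOR each byte with 0x5c: 10⊕5c=4c, 00⊕5c=5c, 00⊕5c=5c.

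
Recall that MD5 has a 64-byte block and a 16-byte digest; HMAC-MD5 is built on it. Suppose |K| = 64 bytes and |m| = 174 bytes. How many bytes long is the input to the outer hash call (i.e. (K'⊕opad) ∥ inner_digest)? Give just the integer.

Key is 64 ≤ 64 bytes, zero-padded: |K'| = 64.
Outer input = (K'⊕opad) ∥ H(inner) → 64 + 16 = 80 bytes.

80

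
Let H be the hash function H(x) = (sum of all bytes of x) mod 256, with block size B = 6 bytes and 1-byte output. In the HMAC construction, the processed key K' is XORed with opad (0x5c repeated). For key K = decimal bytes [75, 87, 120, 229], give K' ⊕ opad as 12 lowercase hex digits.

170b24b95c5c

Key decimal bytes [75, 87, 120, 229] = 4b 57 78 e5 is 4 bytes ≤ B = 6; zero-pad to 6 bytes: K' = 4b 57 78 e5 00 00.
XOR each byte with 0x5c: 4b⊕5c=17, 57⊕5c=0b, 78⊕5c=24, e5⊕5c=b9, 00⊕5c=5c, 00⊕5c=5c.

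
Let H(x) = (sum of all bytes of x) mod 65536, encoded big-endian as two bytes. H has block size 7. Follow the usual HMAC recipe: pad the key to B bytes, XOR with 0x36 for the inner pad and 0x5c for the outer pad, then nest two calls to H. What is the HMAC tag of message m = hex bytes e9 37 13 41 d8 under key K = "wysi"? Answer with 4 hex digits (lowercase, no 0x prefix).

Key "wysi" = 77 79 73 69 is 4 bytes ≤ B = 7; zero-pad to 7 bytes: K' = 77 79 73 69 00 00 00.
K' ⊕ ipad = 41 4f 45 5f 36 36 36.  K' ⊕ opad = 2b 25 2f 35 5c 5c 5c.
Inner input = (K'⊕ipad) ∥ m = 41 4f 45 5f 36 36 36 ∥ e9 37 13 41 d8.
Inner hash: sum = 65+79+69+95+54+54+54+233+55+19+65+216 = 1058 → 04 22.
Outer input = (K'⊕opad) ∥ inner = 2b 25 2f 35 5c 5c 5c ∥ 04 22.
Outer hash (tag): sum = 43+37+47+53+92+92+92+4+34 = 494 → 01 ee.

01ee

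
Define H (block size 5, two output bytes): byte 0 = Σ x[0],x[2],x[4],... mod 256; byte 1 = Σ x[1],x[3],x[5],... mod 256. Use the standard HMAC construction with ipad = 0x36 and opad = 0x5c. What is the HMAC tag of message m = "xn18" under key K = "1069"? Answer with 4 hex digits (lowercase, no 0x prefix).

Key "1069" = 31 30 36 39 is 4 bytes ≤ B = 5; zero-pad to 5 bytes: K' = 31 30 36 39 00.
K' ⊕ ipad = 07 06 00 0f 36.  K' ⊕ opad = 6d 6c 6a 65 5c.
Inner input = (K'⊕ipad) ∥ m = 07 06 00 0f 36 ∥ 78 6e 31 38.
Inner hash: even-index sum = 227 mod 256 = 227; odd-index sum = 190 mod 256 = 190 → e3 be.
Outer input = (K'⊕opad) ∥ inner = 6d 6c 6a 65 5c ∥ e3 be.
Outer hash (tag): even-index sum = 497 mod 256 = 241; odd-index sum = 436 mod 256 = 180 → f1 b4.

f1b4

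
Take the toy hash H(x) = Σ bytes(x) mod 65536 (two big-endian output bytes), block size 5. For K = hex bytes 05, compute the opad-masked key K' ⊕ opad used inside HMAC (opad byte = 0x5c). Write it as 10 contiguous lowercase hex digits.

Key hex bytes 05 is 1 byte ≤ B = 5; zero-pad to 5 bytes: K' = 05 00 00 00 00.
XOR each byte with 0x5c: 05⊕5c=59, 00⊕5c=5c, 00⊕5c=5c, 00⊕5c=5c, 00⊕5c=5c.

595c5c5c5c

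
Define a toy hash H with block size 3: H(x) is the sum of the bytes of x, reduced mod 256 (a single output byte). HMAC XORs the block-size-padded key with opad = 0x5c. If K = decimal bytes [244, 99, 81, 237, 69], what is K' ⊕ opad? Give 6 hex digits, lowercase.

Key decimal bytes [244, 99, 81, 237, 69] = f4 63 51 ed 45 is 5 bytes > B = 3, so hash it first: H(key) = da, then zero-pad to 3 bytes: K' = da 00 00.
XOR each byte with 0x5c: da⊕5c=86, 00⊕5c=5c, 00⊕5c=5c.

865c5c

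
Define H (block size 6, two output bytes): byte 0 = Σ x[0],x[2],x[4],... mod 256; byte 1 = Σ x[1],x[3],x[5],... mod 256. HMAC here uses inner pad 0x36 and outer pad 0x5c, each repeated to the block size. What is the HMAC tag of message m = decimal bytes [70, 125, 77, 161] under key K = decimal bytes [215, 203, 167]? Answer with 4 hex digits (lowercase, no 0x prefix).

1dd6

Key decimal bytes [215, 203, 167] = d7 cb a7 is 3 bytes ≤ B = 6; zero-pad to 6 bytes: K' = d7 cb a7 00 00 00.
K' ⊕ ipad = e1 fd 91 36 36 36.  K' ⊕ opad = 8b 97 fb 5c 5c 5c.
Inner input = (K'⊕ipad) ∥ m = e1 fd 91 36 36 36 ∥ 46 7d 4d a1.
Inner hash: even-index sum = 571 mod 256 = 59; odd-index sum = 647 mod 256 = 135 → 3b 87.
Outer input = (K'⊕opad) ∥ inner = 8b 97 fb 5c 5c 5c ∥ 3b 87.
Outer hash (tag): even-index sum = 541 mod 256 = 29; odd-index sum = 470 mod 256 = 214 → 1d d6.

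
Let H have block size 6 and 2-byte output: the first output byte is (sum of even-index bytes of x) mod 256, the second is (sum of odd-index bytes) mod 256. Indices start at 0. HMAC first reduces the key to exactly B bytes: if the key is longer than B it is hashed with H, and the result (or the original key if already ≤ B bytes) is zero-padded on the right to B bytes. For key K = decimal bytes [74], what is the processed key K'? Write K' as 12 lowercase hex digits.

4a0000000000

Key decimal bytes [74] = 4a is 1 byte ≤ B = 6; zero-pad to 6 bytes: K' = 4a 00 00 00 00 00.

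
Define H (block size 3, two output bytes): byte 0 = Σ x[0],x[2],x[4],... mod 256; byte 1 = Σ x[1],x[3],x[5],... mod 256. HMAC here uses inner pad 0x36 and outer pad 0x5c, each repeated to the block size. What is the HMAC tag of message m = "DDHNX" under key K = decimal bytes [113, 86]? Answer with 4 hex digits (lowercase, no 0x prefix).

Key decimal bytes [113, 86] = 71 56 is 2 bytes ≤ B = 3; zero-pad to 3 bytes: K' = 71 56 00.
K' ⊕ ipad = 47 60 36.  K' ⊕ opad = 2d 0a 5c.
Inner input = (K'⊕ipad) ∥ m = 47 60 36 ∥ 44 44 48 4e 58.
Inner hash: even-index sum = 271 mod 256 = 15; odd-index sum = 324 mod 256 = 68 → 0f 44.
Outer input = (K'⊕opad) ∥ inner = 2d 0a 5c ∥ 0f 44.
Outer hash (tag): even-index sum = 205 mod 256 = 205; odd-index sum = 25 mod 256 = 25 → cd 19.

cd19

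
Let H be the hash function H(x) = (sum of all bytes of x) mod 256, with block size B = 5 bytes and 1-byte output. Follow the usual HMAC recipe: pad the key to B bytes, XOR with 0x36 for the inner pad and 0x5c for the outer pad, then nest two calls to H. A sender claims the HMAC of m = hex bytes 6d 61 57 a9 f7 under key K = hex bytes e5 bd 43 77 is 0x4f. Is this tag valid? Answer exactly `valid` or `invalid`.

Key hex bytes e5 bd 43 77 is 4 bytes ≤ B = 5; zero-pad to 5 bytes: K' = e5 bd 43 77 00.
K' ⊕ ipad = d3 8b 75 41 36; K' ⊕ opad = b9 e1 1f 2b 5c.
Inner hash: sum = 211+139+117+65+54+109+97+87+169+247 = 1295; mod 256 = 15 → 0f.
Outer hash (recomputed tag): sum = 185+225+31+43+92+15 = 591; mod 256 = 79 → 4f.
Recomputed tag = 4f; claimed = 4f → match.

valid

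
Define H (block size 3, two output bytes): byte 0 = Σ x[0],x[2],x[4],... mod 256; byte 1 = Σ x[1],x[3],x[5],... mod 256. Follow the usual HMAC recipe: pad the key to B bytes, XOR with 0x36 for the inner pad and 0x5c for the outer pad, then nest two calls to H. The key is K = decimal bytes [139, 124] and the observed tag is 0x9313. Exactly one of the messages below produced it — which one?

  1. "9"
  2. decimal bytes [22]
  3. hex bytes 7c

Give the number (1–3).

Key decimal bytes [139, 124] = 8b 7c is 2 bytes ≤ B = 3; zero-pad to 3 bytes: K' = 8b 7c 00.
K' ⊕ ipad = bd 4a 36; K' ⊕ opad = d7 20 5c.
m1: inner = H(bd 4a 36 39) = f3 83; tag = H(d7 20 5c f3 83) = b613
m2: inner = H(bd 4a 36 16) = f3 60; tag = H(d7 20 5c f3 60) = 9313 ← matches
m3: inner = H(bd 4a 36 7c) = f3 c6; tag = H(d7 20 5c f3 c6) = f913

2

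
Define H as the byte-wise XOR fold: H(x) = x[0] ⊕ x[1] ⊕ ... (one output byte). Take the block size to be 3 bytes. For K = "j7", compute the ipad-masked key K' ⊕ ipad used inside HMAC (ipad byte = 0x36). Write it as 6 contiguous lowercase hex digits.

5c0136

Key "j7" = 6a 37 is 2 bytes ≤ B = 3; zero-pad to 3 bytes: K' = 6a 37 00.
XOR each byte with 0x36: 6a⊕36=5c, 37⊕36=01, 00⊕36=36.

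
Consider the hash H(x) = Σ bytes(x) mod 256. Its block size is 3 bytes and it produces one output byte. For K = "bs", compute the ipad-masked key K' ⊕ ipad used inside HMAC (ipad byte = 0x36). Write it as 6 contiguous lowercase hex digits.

Key "bs" = 62 73 is 2 bytes ≤ B = 3; zero-pad to 3 bytes: K' = 62 73 00.
XOR each byte with 0x36: 62⊕36=54, 73⊕36=45, 00⊕36=36.

544536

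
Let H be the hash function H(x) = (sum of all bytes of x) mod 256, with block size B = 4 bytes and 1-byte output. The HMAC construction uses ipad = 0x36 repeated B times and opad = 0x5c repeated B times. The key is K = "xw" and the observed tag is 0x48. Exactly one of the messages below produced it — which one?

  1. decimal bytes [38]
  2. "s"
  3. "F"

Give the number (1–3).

Key "xw" = 78 77 is 2 bytes ≤ B = 4; zero-pad to 4 bytes: K' = 78 77 00 00.
K' ⊕ ipad = 4e 41 36 36; K' ⊕ opad = 24 2b 5c 5c.
m1: inner = H(4e 41 36 36 26) = 21; tag = H(24 2b 5c 5c 21) = 28
m2: inner = H(4e 41 36 36 73) = 6e; tag = H(24 2b 5c 5c 6e) = 75
m3: inner = H(4e 41 36 36 46) = 41; tag = H(24 2b 5c 5c 41) = 48 ← matches

3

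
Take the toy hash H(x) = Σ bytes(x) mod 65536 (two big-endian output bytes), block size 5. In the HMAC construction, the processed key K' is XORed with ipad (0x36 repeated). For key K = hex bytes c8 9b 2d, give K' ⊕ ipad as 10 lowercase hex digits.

Key hex bytes c8 9b 2d is 3 bytes ≤ B = 5; zero-pad to 5 bytes: K' = c8 9b 2d 00 00.
XOR each byte with 0x36: c8⊕36=fe, 9b⊕36=ad, 2d⊕36=1b, 00⊕36=36, 00⊕36=36.

fead1b3636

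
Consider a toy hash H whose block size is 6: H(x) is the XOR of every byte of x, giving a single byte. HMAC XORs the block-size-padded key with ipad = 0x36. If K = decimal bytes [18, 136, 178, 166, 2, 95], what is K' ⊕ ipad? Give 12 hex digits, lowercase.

24be84903469

Key decimal bytes [18, 136, 178, 166, 2, 95] = 12 88 b2 a6 02 5f is exactly B = 6 bytes: K' = 12 88 b2 a6 02 5f.
XOR each byte with 0x36: 12⊕36=24, 88⊕36=be, b2⊕36=84, a6⊕36=90, 02⊕36=34, 5f⊕36=69.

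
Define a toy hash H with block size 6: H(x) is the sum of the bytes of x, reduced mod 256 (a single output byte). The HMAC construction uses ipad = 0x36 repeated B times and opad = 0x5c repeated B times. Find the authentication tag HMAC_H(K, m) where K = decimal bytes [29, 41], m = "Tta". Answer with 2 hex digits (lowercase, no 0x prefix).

Key decimal bytes [29, 41] = 1d 29 is 2 bytes ≤ B = 6; zero-pad to 6 bytes: K' = 1d 29 00 00 00 00.
K' ⊕ ipad = 2b 1f 36 36 36 36.  K' ⊕ opad = 41 75 5c 5c 5c 5c.
Inner input = (K'⊕ipad) ∥ m = 2b 1f 36 36 36 36 ∥ 54 74 61.
Inner hash: sum = 43+31+54+54+54+54+84+116+97 = 587; mod 256 = 75 → 4b.
Outer input = (K'⊕opad) ∥ inner = 41 75 5c 5c 5c 5c ∥ 4b.
Outer hash (tag): sum = 65+117+92+92+92+92+75 = 625; mod 256 = 113 → 71.

71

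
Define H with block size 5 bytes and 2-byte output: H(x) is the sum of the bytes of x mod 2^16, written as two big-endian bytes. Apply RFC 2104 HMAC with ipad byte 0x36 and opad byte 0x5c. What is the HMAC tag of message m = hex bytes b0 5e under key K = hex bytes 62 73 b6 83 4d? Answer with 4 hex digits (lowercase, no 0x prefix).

Key hex bytes 62 73 b6 83 4d is exactly B = 5 bytes: K' = 62 73 b6 83 4d.
K' ⊕ ipad = 54 45 80 b5 7b.  K' ⊕ opad = 3e 2f ea df 11.
Inner input = (K'⊕ipad) ∥ m = 54 45 80 b5 7b ∥ b0 5e.
Inner hash: sum = 84+69+128+181+123+176+94 = 855 → 03 57.
Outer input = (K'⊕opad) ∥ inner = 3e 2f ea df 11 ∥ 03 57.
Outer hash (tag): sum = 62+47+234+223+17+3+87 = 673 → 02 a1.

02a1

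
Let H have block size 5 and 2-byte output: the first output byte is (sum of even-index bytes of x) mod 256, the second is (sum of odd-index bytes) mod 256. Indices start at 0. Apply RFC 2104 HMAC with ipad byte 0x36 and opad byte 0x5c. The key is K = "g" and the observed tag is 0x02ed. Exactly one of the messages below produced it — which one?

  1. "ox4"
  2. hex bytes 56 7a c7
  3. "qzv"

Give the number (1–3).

1

Key "g" = 67 is 1 byte ≤ B = 5; zero-pad to 5 bytes: K' = 67 00 00 00 00.
K' ⊕ ipad = 51 36 36 36 36; K' ⊕ opad = 3b 5c 5c 5c 5c.
m1: inner = H(51 36 36 36 36 6f 78 34) = 35 0f; tag = H(3b 5c 5c 5c 5c 35 0f) = 02ed ← matches
m2: inner = H(51 36 36 36 36 56 7a c7) = 37 89; tag = H(3b 5c 5c 5c 5c 37 89) = 7cef
m3: inner = H(51 36 36 36 36 71 7a 76) = 37 53; tag = H(3b 5c 5c 5c 5c 37 53) = 46ef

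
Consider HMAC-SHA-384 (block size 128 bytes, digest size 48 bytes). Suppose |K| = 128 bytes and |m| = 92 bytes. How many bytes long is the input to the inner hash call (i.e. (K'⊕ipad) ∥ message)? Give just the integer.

Key is 128 ≤ 128 bytes, zero-padded: |K'| = 128.
Inner input = (K'⊕ipad) ∥ m → 128 + 92 = 220 bytes.

220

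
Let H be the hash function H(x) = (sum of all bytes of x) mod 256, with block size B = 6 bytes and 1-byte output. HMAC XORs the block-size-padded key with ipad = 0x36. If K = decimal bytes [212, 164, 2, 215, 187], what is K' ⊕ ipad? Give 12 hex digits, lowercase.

e29234e18d36

Key decimal bytes [212, 164, 2, 215, 187] = d4 a4 02 d7 bb is 5 bytes ≤ B = 6; zero-pad to 6 bytes: K' = d4 a4 02 d7 bb 00.
XOR each byte with 0x36: d4⊕36=e2, a4⊕36=92, 02⊕36=34, d7⊕36=e1, bb⊕36=8d, 00⊕36=36.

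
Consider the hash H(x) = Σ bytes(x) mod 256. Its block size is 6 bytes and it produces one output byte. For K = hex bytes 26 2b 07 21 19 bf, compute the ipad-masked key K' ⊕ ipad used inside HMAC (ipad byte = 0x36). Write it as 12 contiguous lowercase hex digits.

Key hex bytes 26 2b 07 21 19 bf is exactly B = 6 bytes: K' = 26 2b 07 21 19 bf.
XOR each byte with 0x36: 26⊕36=10, 2b⊕36=1d, 07⊕36=31, 21⊕36=17, 19⊕36=2f, bf⊕36=89.

101d31172f89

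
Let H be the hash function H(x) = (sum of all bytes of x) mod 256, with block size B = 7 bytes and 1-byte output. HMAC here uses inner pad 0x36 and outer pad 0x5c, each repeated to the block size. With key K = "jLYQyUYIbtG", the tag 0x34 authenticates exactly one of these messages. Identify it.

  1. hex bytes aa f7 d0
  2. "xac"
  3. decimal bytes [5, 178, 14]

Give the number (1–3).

Key "jLYQyUYIbtG" = 6a 4c 59 51 79 55 59 49 62 74 47 is 11 bytes > B = 7, so hash it first: H(key) = ed, then zero-pad to 7 bytes: K' = ed 00 00 00 00 00 00.
K' ⊕ ipad = db 36 36 36 36 36 36; K' ⊕ opad = b1 5c 5c 5c 5c 5c 5c.
m1: inner = H(db 36 36 36 36 36 36 aa f7 d0) = 90; tag = H(b1 5c 5c 5c 5c 5c 5c 90) = 69
m2: inner = H(db 36 36 36 36 36 36 78 61 63) = 5b; tag = H(b1 5c 5c 5c 5c 5c 5c 5b) = 34 ← matches
m3: inner = H(db 36 36 36 36 36 36 05 b2 0e) = e4; tag = H(b1 5c 5c 5c 5c 5c 5c e4) = bd

2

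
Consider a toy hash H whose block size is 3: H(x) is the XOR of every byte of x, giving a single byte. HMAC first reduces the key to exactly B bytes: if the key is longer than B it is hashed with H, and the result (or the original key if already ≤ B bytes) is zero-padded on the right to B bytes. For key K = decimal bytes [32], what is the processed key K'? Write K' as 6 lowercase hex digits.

Key decimal bytes [32] = 20 is 1 byte ≤ B = 3; zero-pad to 3 bytes: K' = 20 00 00.

200000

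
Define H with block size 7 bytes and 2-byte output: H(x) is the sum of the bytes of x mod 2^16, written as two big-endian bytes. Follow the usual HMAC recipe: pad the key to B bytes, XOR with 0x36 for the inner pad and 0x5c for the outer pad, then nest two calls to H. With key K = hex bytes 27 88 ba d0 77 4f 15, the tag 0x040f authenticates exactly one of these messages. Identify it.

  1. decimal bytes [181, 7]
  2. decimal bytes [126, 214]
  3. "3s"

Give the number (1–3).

Key hex bytes 27 88 ba d0 77 4f 15 is exactly B = 7 bytes: K' = 27 88 ba d0 77 4f 15.
K' ⊕ ipad = 11 be 8c e6 41 79 23; K' ⊕ opad = 7b d4 e6 8c 2b 13 49.
m1: inner = H(11 be 8c e6 41 79 23 b5 07) = 03 da; tag = H(7b d4 e6 8c 2b 13 49 03 da) = 0425
m2: inner = H(11 be 8c e6 41 79 23 7e d6) = 04 72; tag = H(7b d4 e6 8c 2b 13 49 04 72) = 03be
m3: inner = H(11 be 8c e6 41 79 23 33 73) = 03 c4; tag = H(7b d4 e6 8c 2b 13 49 03 c4) = 040f ← matches

3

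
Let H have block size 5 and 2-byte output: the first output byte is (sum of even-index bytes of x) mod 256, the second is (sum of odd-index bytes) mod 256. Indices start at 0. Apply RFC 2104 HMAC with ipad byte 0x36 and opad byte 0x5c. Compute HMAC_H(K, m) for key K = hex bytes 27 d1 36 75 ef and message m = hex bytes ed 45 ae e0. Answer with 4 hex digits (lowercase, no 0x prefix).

5dc5

Key hex bytes 27 d1 36 75 ef is exactly B = 5 bytes: K' = 27 d1 36 75 ef.
K' ⊕ ipad = 11 e7 00 43 d9.  K' ⊕ opad = 7b 8d 6a 29 b3.
Inner input = (K'⊕ipad) ∥ m = 11 e7 00 43 d9 ∥ ed 45 ae e0.
Inner hash: even-index sum = 527 mod 256 = 15; odd-index sum = 709 mod 256 = 197 → 0f c5.
Outer input = (K'⊕opad) ∥ inner = 7b 8d 6a 29 b3 ∥ 0f c5.
Outer hash (tag): even-index sum = 605 mod 256 = 93; odd-index sum = 197 mod 256 = 197 → 5d c5.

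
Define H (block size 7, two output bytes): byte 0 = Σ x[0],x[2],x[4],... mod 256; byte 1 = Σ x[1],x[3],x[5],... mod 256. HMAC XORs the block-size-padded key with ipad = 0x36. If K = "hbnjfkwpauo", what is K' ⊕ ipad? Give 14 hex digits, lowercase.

b52a3636363636

Key "hbnjfkwpauo" = 68 62 6e 6a 66 6b 77 70 61 75 6f is 11 bytes > B = 7, so hash it first: H(key) = 83 1c, then zero-pad to 7 bytes: K' = 83 1c 00 00 00 00 00.
XOR each byte with 0x36: 83⊕36=b5, 1c⊕36=2a, 00⊕36=36, 00⊕36=36, 00⊕36=36, 00⊕36=36, 00⊕36=36.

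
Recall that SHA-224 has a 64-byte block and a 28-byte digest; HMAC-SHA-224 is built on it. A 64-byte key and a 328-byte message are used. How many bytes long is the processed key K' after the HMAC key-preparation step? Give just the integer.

64

Key is 64 ≤ 64 bytes, zero-padded: |K'| = 64.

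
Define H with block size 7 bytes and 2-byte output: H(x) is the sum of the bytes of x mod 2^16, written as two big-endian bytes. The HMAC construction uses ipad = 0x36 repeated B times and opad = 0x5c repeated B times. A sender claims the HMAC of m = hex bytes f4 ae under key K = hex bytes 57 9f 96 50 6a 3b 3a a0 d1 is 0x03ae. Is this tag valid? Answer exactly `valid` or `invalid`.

Key hex bytes 57 9f 96 50 6a 3b 3a a0 d1 is 9 bytes > B = 7, so hash it first: H(key) = 04 2c, then zero-pad to 7 bytes: K' = 04 2c 00 00 00 00 00.
K' ⊕ ipad = 32 1a 36 36 36 36 36; K' ⊕ opad = 58 70 5c 5c 5c 5c 5c.
Inner hash: sum = 50+26+54+54+54+54+54+244+174 = 764 → 02 fc.
Outer hash (recomputed tag): sum = 88+112+92+92+92+92+92+2+252 = 914 → 03 92.
Recomputed tag = 0392; claimed = 03ae → mismatch.

invalid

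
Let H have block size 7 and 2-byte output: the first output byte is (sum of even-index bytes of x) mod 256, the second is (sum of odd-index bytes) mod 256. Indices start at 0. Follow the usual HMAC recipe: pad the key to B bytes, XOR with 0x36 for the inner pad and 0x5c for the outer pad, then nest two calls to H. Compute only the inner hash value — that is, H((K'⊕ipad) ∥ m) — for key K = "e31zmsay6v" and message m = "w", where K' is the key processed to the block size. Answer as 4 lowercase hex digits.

4e1c

Key "e31zmsay6v" = 65 33 31 7a 6d 73 61 79 36 76 is 10 bytes > B = 7, so hash it first: H(key) = 9a 0f, then zero-pad to 7 bytes: K' = 9a 0f 00 00 00 00 00.
K' ⊕ ipad = ac 39 36 36 36 36 36.
Inner input = ac 39 36 36 36 36 36 ∥ 77.
Inner hash: even-index sum = 334 mod 256 = 78; odd-index sum = 284 mod 256 = 28 → 4e 1c.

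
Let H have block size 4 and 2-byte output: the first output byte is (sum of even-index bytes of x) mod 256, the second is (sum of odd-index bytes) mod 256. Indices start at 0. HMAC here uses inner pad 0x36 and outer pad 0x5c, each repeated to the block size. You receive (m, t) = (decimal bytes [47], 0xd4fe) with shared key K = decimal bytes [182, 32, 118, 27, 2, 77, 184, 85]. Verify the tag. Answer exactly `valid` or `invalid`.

Key decimal bytes [182, 32, 118, 27, 2, 77, 184, 85] = b6 20 76 1b 02 4d b8 55 is 8 bytes > B = 4, so hash it first: H(key) = e6 dd, then zero-pad to 4 bytes: K' = e6 dd 00 00.
K' ⊕ ipad = d0 eb 36 36; K' ⊕ opad = ba 81 5c 5c.
Inner hash: even-index sum = 309 mod 256 = 53; odd-index sum = 289 mod 256 = 33 → 35 21.
Outer hash (recomputed tag): even-index sum = 331 mod 256 = 75; odd-index sum = 254 mod 256 = 254 → 4b fe.
Recomputed tag = 4bfe; claimed = d4fe → mismatch.

invalid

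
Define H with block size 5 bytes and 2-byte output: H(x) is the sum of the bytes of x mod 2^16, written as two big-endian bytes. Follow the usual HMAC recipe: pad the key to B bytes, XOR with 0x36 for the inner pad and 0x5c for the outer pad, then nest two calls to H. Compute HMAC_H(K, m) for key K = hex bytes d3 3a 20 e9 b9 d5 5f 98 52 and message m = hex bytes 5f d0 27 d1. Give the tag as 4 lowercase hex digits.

02f6

Key hex bytes d3 3a 20 e9 b9 d5 5f 98 52 is 9 bytes > B = 5, so hash it first: H(key) = 04 ed, then zero-pad to 5 bytes: K' = 04 ed 00 00 00.
K' ⊕ ipad = 32 db 36 36 36.  K' ⊕ opad = 58 b1 5c 5c 5c.
Inner input = (K'⊕ipad) ∥ m = 32 db 36 36 36 ∥ 5f d0 27 d1.
Inner hash: sum = 50+219+54+54+54+95+208+39+209 = 982 → 03 d6.
Outer input = (K'⊕opad) ∥ inner = 58 b1 5c 5c 5c ∥ 03 d6.
Outer hash (tag): sum = 88+177+92+92+92+3+214 = 758 → 02 f6.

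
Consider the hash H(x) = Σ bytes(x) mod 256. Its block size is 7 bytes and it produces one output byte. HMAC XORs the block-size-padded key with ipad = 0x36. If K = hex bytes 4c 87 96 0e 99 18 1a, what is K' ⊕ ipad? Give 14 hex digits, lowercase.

Key hex bytes 4c 87 96 0e 99 18 1a is exactly B = 7 bytes: K' = 4c 87 96 0e 99 18 1a.
XOR each byte with 0x36: 4c⊕36=7a, 87⊕36=b1, 96⊕36=a0, 0e⊕36=38, 99⊕36=af, 18⊕36=2e, 1a⊕36=2c.

7ab1a038af2e2c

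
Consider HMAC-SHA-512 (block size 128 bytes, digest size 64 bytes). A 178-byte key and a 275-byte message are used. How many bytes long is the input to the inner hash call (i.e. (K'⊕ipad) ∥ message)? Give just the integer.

Key is 178 > 128 bytes, so it is hashed to 64 bytes then zero-padded to 128: |K'| = 128.
Inner input = (K'⊕ipad) ∥ m → 128 + 275 = 403 bytes.

403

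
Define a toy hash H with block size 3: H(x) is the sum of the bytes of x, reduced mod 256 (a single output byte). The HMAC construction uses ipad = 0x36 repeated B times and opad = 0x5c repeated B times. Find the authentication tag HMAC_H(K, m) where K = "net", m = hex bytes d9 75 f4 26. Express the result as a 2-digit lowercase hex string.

e8

Key "net" = 6e 65 74 is exactly B = 3 bytes: K' = 6e 65 74.
K' ⊕ ipad = 58 53 42.  K' ⊕ opad = 32 39 28.
Inner input = (K'⊕ipad) ∥ m = 58 53 42 ∥ d9 75 f4 26.
Inner hash: sum = 88+83+66+217+117+244+38 = 853; mod 256 = 85 → 55.
Outer input = (K'⊕opad) ∥ inner = 32 39 28 ∥ 55.
Outer hash (tag): sum = 50+57+40+85 = 232 → e8.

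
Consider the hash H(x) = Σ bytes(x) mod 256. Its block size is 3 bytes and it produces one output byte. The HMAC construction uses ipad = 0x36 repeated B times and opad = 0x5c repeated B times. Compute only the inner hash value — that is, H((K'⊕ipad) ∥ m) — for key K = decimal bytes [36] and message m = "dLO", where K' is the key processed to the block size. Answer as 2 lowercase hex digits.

Key decimal bytes [36] = 24 is 1 byte ≤ B = 3; zero-pad to 3 bytes: K' = 24 00 00.
K' ⊕ ipad = 12 36 36.
Inner input = 12 36 36 ∥ 64 4c 4f.
Inner hash: sum = 18+54+54+100+76+79 = 381; mod 256 = 125 → 7d.

7d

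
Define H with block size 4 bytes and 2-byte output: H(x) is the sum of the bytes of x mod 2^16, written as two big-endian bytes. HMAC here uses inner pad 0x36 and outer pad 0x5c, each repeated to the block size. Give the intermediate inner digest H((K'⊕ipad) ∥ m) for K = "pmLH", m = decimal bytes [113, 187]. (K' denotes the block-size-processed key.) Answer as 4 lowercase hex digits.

02c5

Key "pmLH" = 70 6d 4c 48 is exactly B = 4 bytes: K' = 70 6d 4c 48.
K' ⊕ ipad = 46 5b 7a 7e.
Inner input = 46 5b 7a 7e ∥ 71 bb.
Inner hash: sum = 70+91+122+126+113+187 = 709 → 02 c5.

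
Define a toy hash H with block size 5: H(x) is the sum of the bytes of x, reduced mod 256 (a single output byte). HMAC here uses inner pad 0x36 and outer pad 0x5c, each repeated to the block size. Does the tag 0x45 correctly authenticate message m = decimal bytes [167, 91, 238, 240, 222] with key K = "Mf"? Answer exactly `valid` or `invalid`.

invalid

Key "Mf" = 4d 66 is 2 bytes ≤ B = 5; zero-pad to 5 bytes: K' = 4d 66 00 00 00.
K' ⊕ ipad = 7b 50 36 36 36; K' ⊕ opad = 11 3a 5c 5c 5c.
Inner hash: sum = 123+80+54+54+54+167+91+238+240+222 = 1323; mod 256 = 43 → 2b.
Outer hash (recomputed tag): sum = 17+58+92+92+92+43 = 394; mod 256 = 138 → 8a.
Recomputed tag = 8a; claimed = 45 → mismatch.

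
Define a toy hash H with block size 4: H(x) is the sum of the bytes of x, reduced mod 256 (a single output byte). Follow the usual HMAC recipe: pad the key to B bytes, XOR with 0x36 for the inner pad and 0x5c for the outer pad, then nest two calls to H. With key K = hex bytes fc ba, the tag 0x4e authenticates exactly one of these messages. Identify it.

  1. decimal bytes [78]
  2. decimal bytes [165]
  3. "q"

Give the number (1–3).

Key hex bytes fc ba is 2 bytes ≤ B = 4; zero-pad to 4 bytes: K' = fc ba 00 00.
K' ⊕ ipad = ca 8c 36 36; K' ⊕ opad = a0 e6 5c 5c.
m1: inner = H(ca 8c 36 36 4e) = 10; tag = H(a0 e6 5c 5c 10) = 4e ← matches
m2: inner = H(ca 8c 36 36 a5) = 67; tag = H(a0 e6 5c 5c 67) = a5
m3: inner = H(ca 8c 36 36 71) = 33; tag = H(a0 e6 5c 5c 33) = 71

1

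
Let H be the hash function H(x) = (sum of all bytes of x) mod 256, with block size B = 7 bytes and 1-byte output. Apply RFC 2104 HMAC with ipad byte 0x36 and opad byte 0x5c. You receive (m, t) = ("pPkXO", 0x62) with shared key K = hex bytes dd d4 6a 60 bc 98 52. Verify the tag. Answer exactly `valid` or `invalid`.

Key hex bytes dd d4 6a 60 bc 98 52 is exactly B = 7 bytes: K' = dd d4 6a 60 bc 98 52.
K' ⊕ ipad = eb e2 5c 56 8a ae 64; K' ⊕ opad = 81 88 36 3c e0 c4 0e.
Inner hash: sum = 235+226+92+86+138+174+100+112+80+107+88+79 = 1517; mod 256 = 237 → ed.
Outer hash (recomputed tag): sum = 129+136+54+60+224+196+14+237 = 1050; mod 256 = 26 → 1a.
Recomputed tag = 1a; claimed = 62 → mismatch.

invalid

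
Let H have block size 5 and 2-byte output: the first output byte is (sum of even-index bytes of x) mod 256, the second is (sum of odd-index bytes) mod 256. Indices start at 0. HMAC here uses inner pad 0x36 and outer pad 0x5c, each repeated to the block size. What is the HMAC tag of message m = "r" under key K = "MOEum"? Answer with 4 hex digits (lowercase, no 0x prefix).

Key "MOEum" = 4d 4f 45 75 6d is exactly B = 5 bytes: K' = 4d 4f 45 75 6d.
K' ⊕ ipad = 7b 79 73 43 5b.  K' ⊕ opad = 11 13 19 29 31.
Inner input = (K'⊕ipad) ∥ m = 7b 79 73 43 5b ∥ 72.
Inner hash: even-index sum = 329 mod 256 = 73; odd-index sum = 302 mod 256 = 46 → 49 2e.
Outer input = (K'⊕opad) ∥ inner = 11 13 19 29 31 ∥ 49 2e.
Outer hash (tag): even-index sum = 137 mod 256 = 137; odd-index sum = 133 mod 256 = 133 → 89 85.

8985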